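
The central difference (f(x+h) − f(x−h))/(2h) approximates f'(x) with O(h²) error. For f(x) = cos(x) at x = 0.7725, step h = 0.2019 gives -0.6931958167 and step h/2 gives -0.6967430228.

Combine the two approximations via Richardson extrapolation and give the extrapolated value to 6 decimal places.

-0.697925

The method has order 2: 2^2 = 4.
Weighted: (-2.7869720912) − (-0.6931958167) = -2.0937762745
(4 × (-0.6967430228) − (-0.6931958167))/(4 − 1) = -0.6979254248
Correction |R − A(h/2)| = 1.182e-03; gap |A(h/2) − A(h)| = 3.547e-03.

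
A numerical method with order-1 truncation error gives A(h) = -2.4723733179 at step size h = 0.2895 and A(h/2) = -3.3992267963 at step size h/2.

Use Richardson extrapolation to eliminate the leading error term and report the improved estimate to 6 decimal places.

Leading term ∝ h^1; use weight 2 = 2^1.
Difference of the inputs: -3.3992267963 − (-2.4723733179) = -0.9268534784
Divide by 2^1 − 1 = 1: (-0.9268534784)/1 = -0.9268534784
R = -3.3992267963 − 0.9268534784 = -4.3260802747
Gap between inputs: 9.269e-01; correction applied: −0.9268534784.

-4.326080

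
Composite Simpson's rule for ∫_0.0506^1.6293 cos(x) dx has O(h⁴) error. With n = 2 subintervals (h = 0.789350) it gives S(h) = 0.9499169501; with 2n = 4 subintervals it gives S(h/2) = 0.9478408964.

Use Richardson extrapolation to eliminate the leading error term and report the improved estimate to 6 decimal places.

0.947702

With r = 4 the leading error scales as h^4, so the weight is 2^4 = 16.
16*0.9478408964 = 15.1654543424; subtract 0.9499169501 → 14.2155373923
Denominator 16 − 1 = 15.
14.2155373923 ÷ 15 = 0.9477024928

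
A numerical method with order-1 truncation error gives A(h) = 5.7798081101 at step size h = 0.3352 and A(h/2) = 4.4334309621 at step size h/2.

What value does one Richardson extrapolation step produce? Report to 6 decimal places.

r = 1, so 2^r = 2.
2·4.4334309621 − 5.7798081101 = 3.0870538141
Extrapolated: 3.0870538141 / 1 = 3.0870538141
Shift from A(h/2): −1.3463771480.

3.087054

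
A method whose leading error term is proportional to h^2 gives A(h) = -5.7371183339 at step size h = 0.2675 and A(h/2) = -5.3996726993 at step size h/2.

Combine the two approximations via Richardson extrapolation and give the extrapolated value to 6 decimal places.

-5.287191

Order 2 gives 2^r = 4 and 2^r − 1 = 3.
Weighted: (-21.5986907972) − (-5.7371183339) = -15.8615724633
Divide by 2^2 − 1 = 3.
R = (-15.8615724633)/3 = -5.2871908211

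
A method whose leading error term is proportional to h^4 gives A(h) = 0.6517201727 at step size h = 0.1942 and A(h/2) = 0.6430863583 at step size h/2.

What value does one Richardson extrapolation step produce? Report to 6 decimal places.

r = 4, so 2^r = 16.
Weighted: 10.2893817328 − 0.6517201727 = 9.6376615601
9.6376615601 ÷ 15 = 0.6425107707

0.642511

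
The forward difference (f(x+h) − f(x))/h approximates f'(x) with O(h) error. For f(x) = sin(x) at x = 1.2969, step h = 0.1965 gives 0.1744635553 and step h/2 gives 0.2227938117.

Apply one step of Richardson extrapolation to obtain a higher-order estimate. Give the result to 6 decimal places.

0.271124

Method order is 1; weight 2^1 = 2.
Difference of the inputs: 0.2227938117 − 0.1744635553 = 0.0483302564
Correction (A(h/2) − A(h))/(2 − 1) = 0.0483302564/1 = 0.0483302564
R = A(h/2) + (A(h/2) − A(h))/1 = 0.2227938117 + 0.0483302564 = 0.2711240681
Shift from A(h/2): +0.0483302564.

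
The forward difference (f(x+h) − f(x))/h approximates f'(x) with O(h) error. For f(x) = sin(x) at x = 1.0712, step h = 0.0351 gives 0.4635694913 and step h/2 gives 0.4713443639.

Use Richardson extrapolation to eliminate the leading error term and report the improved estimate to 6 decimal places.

r = 1: numerator weight 2, denominator 1.
2 × 0.4713443639 − 0.4635694913 = 0.4791192365
R = 0.4791192365/1 = 0.4791192365
Correction |R − A(h/2)| = 7.775e-03; gap |A(h/2) − A(h)| = 7.775e-03.

0.479119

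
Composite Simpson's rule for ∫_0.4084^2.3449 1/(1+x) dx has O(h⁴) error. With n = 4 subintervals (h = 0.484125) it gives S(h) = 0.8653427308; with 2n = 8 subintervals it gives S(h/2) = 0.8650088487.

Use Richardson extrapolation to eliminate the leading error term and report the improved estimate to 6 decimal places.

0.864987

The method has order 4: 2^4 = 16.
16×0.8650088487 − 0.8653427308 = 12.9747988484
Divide by 2^4 − 1 = 15.
(16×0.8650088487 − 0.8653427308)/(16 − 1) = 0.8649865899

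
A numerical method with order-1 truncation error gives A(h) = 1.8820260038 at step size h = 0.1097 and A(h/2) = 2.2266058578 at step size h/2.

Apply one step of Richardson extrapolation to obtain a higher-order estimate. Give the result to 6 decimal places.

Error is O(h^1); halving h shrinks it by 2^1 = 2.
2 × 2.2266058578 = 4.4532117156; 4.4532117156 − 1.8820260038 = 2.5711857118
Extrapolated: 2.5711857118 / 1 = 2.5711857118
Correction |R − A(h/2)| = 3.446e-01; gap |A(h/2) − A(h)| = 3.446e-01.

2.571186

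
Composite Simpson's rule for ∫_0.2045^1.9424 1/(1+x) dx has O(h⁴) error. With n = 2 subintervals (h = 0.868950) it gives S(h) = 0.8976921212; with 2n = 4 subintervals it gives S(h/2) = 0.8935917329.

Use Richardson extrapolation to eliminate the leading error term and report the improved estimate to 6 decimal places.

0.893318

The method has order 4: 2^4 = 16.
Weighted: 14.2974677264 − 0.8976921212 = 13.3997756052
(16×0.8935917329 − 0.8976921212)/(16 − 1) = 0.8933183737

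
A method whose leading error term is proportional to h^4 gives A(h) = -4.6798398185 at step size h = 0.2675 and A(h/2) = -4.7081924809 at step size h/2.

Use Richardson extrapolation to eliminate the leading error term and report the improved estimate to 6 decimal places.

-4.710083

The method has order 4: 2^4 = 16.
16*(-4.7081924809) = -75.3310796944; (-75.3310796944) − (-4.6798398185) = -70.6512398759
Denominator 16 − 1 = 15.
(16*(-4.7081924809) − (-4.6798398185))/(16 − 1) = -4.7100826584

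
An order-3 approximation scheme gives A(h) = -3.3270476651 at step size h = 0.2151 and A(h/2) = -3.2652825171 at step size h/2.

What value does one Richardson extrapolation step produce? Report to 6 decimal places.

-3.256459

r = 3, so 2^r = 8.
Top: 8(-3.2652825171) − (-3.3270476651) = -22.7952124717
Divide by 2^3 − 1 = 7.
(-22.7952124717) ÷ 7 = -3.2564589245
Gap between inputs: 6.177e-02; correction applied: +0.0088235926.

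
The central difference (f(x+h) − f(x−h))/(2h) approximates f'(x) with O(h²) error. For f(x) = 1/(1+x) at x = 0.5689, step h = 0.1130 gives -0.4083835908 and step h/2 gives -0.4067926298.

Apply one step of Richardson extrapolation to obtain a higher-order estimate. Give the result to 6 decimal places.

Leading term ∝ h^2; use weight 4 = 2^2.
2^2 × A(h/2) = -1.6271705192; minus A(h) gives -1.2187869284.
Divide by 2^2 − 1 = 3.
So the Richardson estimate is -0.4062623095.

-0.406262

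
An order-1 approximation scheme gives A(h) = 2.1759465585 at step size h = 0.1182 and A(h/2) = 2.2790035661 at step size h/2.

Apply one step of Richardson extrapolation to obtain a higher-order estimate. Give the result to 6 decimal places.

2.382061

r = 1: numerator weight 2, denominator 1.
2*2.2790035661 = 4.5580071322; subtract 2.1759465585 → 2.3820605737
R = 2.3820605737/1 = 2.3820605737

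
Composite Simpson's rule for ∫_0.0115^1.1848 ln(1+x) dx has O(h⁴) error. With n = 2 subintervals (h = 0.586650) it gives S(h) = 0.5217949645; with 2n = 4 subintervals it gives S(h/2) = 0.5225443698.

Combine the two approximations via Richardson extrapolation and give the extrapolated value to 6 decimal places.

Error is O(h^4); halving h shrinks it by 2^4 = 16.
16*0.5225443698 = 8.3607099168; subtract 0.5217949645 → 7.8389149523
7.8389149523 ÷ 15 = 0.5225943302

0.522594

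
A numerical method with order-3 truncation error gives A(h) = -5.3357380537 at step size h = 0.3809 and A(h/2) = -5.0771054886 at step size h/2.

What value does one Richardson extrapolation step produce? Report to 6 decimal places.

-5.040158

Error is O(h^3); halving h shrinks it by 2^3 = 8.
Numerator 8*A(h/2) − A(h) = 8*(-5.0771054886) − (-5.3357380537) = -35.2811058551
Extrapolated: (-35.2811058551) / 7 = -5.0401579793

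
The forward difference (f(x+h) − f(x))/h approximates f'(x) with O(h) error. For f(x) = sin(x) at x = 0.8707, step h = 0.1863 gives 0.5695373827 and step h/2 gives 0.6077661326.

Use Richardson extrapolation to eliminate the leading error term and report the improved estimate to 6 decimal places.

0.645995

r = 1, so 2^r = 2.
2^1·A(h/2) = 1.2155322652; minus A(h) gives 0.6459948825.
R = 0.6459948825/1 = 0.6459948825
Shift from A(h/2): +0.0382287499.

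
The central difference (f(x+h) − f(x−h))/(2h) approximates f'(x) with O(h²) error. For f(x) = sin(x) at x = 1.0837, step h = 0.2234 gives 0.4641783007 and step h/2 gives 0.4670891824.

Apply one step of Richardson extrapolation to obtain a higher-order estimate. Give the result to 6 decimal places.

0.468059

With r = 2 the leading error scales as h^2, so the weight is 2^2 = 4.
Top: 4(0.4670891824) − (0.4641783007) = 1.4041784289
Divide by 2^2 − 1 = 3.
So the Richardson estimate is 0.4680594763.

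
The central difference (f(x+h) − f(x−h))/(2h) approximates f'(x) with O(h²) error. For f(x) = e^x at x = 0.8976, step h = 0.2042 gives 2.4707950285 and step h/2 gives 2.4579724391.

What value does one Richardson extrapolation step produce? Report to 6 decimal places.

2.453698

r = 2, so 2^r = 4.
Top: 4(2.4579724391) − (2.4707950285) = 7.3610947279
Divide by 2^2 − 1 = 3.
Result: 2.4536982426
Gap between inputs: 1.282e-02; correction applied: −0.0042741965.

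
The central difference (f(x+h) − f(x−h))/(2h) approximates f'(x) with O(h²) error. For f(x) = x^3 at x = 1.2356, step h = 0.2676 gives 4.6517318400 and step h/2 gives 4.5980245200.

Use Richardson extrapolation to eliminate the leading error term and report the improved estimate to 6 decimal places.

4.580122

r = 2: numerator weight 4, denominator 3.
Numerator 4*A(h/2) − A(h) = 4*4.5980245200 − 4.6517318400 = 13.7403662400
Extrapolated: 13.7403662400 / 3 = 4.5801220800
Correction |R − A(h/2)| = 1.790e-02; gap |A(h/2) − A(h)| = 5.371e-02.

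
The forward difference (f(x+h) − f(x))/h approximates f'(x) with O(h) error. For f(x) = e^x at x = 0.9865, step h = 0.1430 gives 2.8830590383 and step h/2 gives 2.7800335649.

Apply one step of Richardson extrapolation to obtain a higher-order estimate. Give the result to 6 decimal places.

r = 1: numerator weight 2, denominator 1.
Top: 2(2.7800335649) − (2.8830590383) = 2.6770080915
(2×2.7800335649 − 2.8830590383)/(2 − 1) = 2.6770080915

2.677008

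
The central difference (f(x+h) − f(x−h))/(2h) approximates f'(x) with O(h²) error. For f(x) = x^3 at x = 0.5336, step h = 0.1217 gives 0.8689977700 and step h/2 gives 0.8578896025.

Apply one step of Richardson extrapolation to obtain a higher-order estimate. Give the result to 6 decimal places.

r = 2: numerator weight 4, denominator 3.
Weighted: 3.4315584100 − 0.8689977700 = 2.5625606400
R = 2.5625606400/3 = 0.8541868800
Shift from A(h/2): −0.0037027225.

0.854187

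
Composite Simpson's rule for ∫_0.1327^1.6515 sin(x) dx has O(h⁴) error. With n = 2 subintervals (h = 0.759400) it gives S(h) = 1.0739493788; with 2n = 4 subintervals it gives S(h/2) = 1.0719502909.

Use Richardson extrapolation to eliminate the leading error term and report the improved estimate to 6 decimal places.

1.071817

r = 4: numerator weight 16, denominator 15.
A(h/2) − A(h) = 1.0719502909 − 1.0739493788 = -0.0019990879
Correction (A(h/2) − A(h))/(16 − 1) = (-0.0019990879)/15 = -0.0001332725
R = A(h/2) + (A(h/2) − A(h))/15 = 1.0719502909 − 0.0001332725 = 1.0718170184
Shift from A(h/2): −0.0001332725.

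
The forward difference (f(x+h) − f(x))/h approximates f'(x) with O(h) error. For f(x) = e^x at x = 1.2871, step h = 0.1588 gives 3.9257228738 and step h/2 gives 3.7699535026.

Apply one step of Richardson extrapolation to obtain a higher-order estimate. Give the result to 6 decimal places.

Error is O(h^1); halving h shrinks it by 2^1 = 2.
2·3.7699535026 = 7.5399070052; subtract 3.9257228738 → 3.6141841314
Divide by 2^1 − 1 = 1.
So the Richardson estimate is 3.6141841314.

3.614184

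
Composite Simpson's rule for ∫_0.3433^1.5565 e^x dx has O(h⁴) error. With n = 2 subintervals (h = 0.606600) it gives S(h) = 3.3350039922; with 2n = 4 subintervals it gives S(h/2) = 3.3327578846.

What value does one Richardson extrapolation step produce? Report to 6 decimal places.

3.332608

With r = 4 the leading error scales as h^4, so the weight is 2^4 = 16.
16*3.3327578846 − 3.3350039922 = 49.9891221614
Extrapolated: 49.9891221614 / 15 = 3.3326081441
Gap between inputs: 2.246e-03; correction applied: −0.0001497405.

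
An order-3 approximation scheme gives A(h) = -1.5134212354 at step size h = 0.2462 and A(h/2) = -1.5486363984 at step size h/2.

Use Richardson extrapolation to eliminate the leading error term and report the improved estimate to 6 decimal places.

r = 3: numerator weight 8, denominator 7.
8×(-1.5486363984) − (-1.5134212354) = -10.8756699518
Divide by 2^3 − 1 = 7.
Result: -1.5536671360
Correction |R − A(h/2)| = 5.031e-03; gap |A(h/2) − A(h)| = 3.522e-02.

-1.553667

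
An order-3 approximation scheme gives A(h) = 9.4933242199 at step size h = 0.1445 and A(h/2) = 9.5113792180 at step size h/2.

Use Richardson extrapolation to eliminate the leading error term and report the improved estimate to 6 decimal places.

r = 3, so 2^r = 8.
8·9.5113792180 − 9.4933242199 = 66.5977095241
Extrapolated: 66.5977095241 / 7 = 9.5139585034

9.513959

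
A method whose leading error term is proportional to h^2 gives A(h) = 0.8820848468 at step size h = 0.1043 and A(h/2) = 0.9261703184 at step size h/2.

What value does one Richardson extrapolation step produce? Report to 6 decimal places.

0.940865

r = 2: numerator weight 4, denominator 3.
A(h/2) − A(h) = 0.9261703184 − 0.8820848468 = 0.0440854716
Correction (A(h/2) − A(h))/(4 − 1) = 0.0440854716/3 = 0.0146951572
R = A(h/2) + (A(h/2) − A(h))/3 = 0.9261703184 + 0.0146951572 = 0.9408654756
Shift from A(h/2): +0.0146951572.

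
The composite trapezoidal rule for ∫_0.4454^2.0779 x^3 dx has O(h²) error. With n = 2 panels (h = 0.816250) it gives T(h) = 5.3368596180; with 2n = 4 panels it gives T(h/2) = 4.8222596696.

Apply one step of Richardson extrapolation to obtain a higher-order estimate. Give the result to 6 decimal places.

4.650726

Method order is 2; weight 2^2 = 4.
4 × 4.8222596696 = 19.2890386784; subtract 5.3368596180 → 13.9521790604
Denominator 4 − 1 = 3.
Extrapolated: 13.9521790604 / 3 = 4.6507263535
Correction |R − A(h/2)| = 1.715e-01; gap |A(h/2) − A(h)| = 5.146e-01.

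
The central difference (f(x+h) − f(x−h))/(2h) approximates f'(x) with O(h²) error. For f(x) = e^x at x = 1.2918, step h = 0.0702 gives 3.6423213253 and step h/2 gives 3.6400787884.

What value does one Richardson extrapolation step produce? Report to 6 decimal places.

Order 2 gives 2^r = 4 and 2^r − 1 = 3.
Numerator 4·A(h/2) − A(h) = 4·3.6400787884 − 3.6423213253 = 10.9179938283
R = 10.9179938283/3 = 3.6393312761

3.639331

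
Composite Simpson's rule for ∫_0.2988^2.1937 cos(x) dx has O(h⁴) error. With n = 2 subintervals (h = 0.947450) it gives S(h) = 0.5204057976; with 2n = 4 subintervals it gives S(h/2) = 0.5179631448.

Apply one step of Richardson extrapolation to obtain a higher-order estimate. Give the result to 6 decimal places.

0.517800

Order 4 gives 2^r = 16 and 2^r − 1 = 15.
16*0.5179631448 = 8.2874103168; subtract 0.5204057976 → 7.7670045192
7.7670045192 ÷ 15 = 0.5178003013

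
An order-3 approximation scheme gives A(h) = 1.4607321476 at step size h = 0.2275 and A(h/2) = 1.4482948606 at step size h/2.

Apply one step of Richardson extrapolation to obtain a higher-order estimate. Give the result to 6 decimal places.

With r = 3 the leading error scales as h^3, so the weight is 2^3 = 8.
Weighted: 11.5863588848 − 1.4607321476 = 10.1256267372
Divide by 2^3 − 1 = 7.
Extrapolated: 10.1256267372 / 7 = 1.4465181053
Gap between inputs: 1.244e-02; correction applied: −0.0017767553.

1.446518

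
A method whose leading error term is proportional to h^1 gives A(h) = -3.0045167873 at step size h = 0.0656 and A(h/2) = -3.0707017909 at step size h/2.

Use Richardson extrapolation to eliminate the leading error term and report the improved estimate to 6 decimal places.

-3.136887

r = 1, so 2^r = 2.
2*(-3.0707017909) = -6.1414035818; (-6.1414035818) − (-3.0045167873) = -3.1368867945
(-3.1368867945) ÷ 1 = -3.1368867945
Correction |R − A(h/2)| = 6.619e-02; gap |A(h/2) − A(h)| = 6.619e-02.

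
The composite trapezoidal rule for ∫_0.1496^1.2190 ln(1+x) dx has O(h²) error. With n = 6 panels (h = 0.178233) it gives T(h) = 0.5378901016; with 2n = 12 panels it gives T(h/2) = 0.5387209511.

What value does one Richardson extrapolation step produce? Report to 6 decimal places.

0.538998

With r = 2 the leading error scales as h^2, so the weight is 2^2 = 4.
2^2*A(h/2) = 2.1548838044; minus A(h) gives 1.6169937028.
1.6169937028 ÷ 3 = 0.5389979009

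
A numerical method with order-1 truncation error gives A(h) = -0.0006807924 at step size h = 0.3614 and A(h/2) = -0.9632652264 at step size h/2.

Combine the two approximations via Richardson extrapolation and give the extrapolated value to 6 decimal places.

Method order is 1; weight 2^1 = 2.
Difference of the inputs: -0.9632652264 − (-0.0006807924) = -0.9625844340
Divide by 2^1 − 1 = 1: (-0.9625844340)/1 = -0.9625844340
R = -0.9632652264 − 0.9625844340 = -1.9258496604

-1.925850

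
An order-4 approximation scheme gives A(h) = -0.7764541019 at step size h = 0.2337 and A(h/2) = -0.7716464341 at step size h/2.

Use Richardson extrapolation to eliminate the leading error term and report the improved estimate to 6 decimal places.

Error is O(h^4); halving h shrinks it by 2^4 = 16.
Difference of the inputs: -0.7716464341 − (-0.7764541019) = 0.0048076678
Correction (A(h/2) − A(h))/(16 − 1) = 0.0048076678/15 = 0.0003205112
R = -0.7716464341 + 0.0003205112 = -0.7713259229
Correction |R − A(h/2)| = 3.205e-04; gap |A(h/2) − A(h)| = 4.808e-03.

-0.771326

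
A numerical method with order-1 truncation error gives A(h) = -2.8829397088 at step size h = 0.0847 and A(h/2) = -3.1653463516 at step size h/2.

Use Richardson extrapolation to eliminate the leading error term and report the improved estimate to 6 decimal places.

-3.447753

r = 1: numerator weight 2, denominator 1.
2*(-3.1653463516) = -6.3306927032; (-6.3306927032) − (-2.8829397088) = -3.4477529944
R = (-3.4477529944)/1 = -3.4477529944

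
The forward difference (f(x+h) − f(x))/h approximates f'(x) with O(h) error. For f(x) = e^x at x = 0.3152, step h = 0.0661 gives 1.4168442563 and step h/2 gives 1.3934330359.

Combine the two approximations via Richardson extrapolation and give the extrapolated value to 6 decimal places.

1.370022

Method order is 1; weight 2^1 = 2.
Top: 2(1.3934330359) − (1.4168442563) = 1.3700218155
Divide by 2^1 − 1 = 1.
So the Richardson estimate is 1.3700218155.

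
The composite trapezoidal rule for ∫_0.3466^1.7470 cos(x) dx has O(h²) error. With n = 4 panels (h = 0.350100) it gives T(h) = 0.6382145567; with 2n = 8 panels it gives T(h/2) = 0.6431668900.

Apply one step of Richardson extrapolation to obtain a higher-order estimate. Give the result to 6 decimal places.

0.644818

The method has order 2: 2^2 = 4.
4*0.6431668900 − 0.6382145567 = 1.9344530033
Extrapolated: 1.9344530033 / 3 = 0.6448176678
Correction |R − A(h/2)| = 1.651e-03; gap |A(h/2) − A(h)| = 4.952e-03.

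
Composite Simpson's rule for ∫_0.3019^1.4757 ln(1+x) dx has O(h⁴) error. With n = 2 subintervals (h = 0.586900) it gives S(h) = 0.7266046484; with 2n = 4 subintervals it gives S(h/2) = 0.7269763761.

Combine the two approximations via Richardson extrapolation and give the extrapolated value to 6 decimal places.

0.727001

Method order is 4; weight 2^4 = 16.
16×0.7269763761 = 11.6316220176; 11.6316220176 − 0.7266046484 = 10.9050173692
Divide by 2^4 − 1 = 15.
10.9050173692 ÷ 15 = 0.7270011579
Gap between inputs: 3.717e-04; correction applied: +0.0000247818.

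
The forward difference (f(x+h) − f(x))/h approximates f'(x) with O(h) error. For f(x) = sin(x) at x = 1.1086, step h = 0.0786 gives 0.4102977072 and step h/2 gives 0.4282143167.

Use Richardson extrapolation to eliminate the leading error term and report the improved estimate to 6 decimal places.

r = 1: numerator weight 2, denominator 1.
Difference of the inputs: 0.4282143167 − 0.4102977072 = 0.0179166095
Divide by 2^1 − 1 = 1: 0.0179166095/1 = 0.0179166095
R = A(h/2) + (A(h/2) − A(h))/1 = 0.4282143167 + 0.0179166095 = 0.4461309262
Gap between inputs: 1.792e-02; correction applied: +0.0179166095.

0.446131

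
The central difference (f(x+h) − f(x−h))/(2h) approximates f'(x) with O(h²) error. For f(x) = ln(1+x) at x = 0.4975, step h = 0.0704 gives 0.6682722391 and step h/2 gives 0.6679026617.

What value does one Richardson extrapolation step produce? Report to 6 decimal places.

0.667779

Method order is 2; weight 2^2 = 4.
4 × 0.6679026617 = 2.6716106468; 2.6716106468 − 0.6682722391 = 2.0033384077
2.0033384077 ÷ 3 = 0.6677794692
Gap between inputs: 3.696e-04; correction applied: −0.0001231925.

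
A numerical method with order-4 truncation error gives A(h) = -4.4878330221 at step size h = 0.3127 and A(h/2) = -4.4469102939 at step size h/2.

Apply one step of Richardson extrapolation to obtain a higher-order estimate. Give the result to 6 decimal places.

Method order is 4; weight 2^4 = 16.
Weighted: (-71.1505647024) − (-4.4878330221) = -66.6627316803
R = (-66.6627316803)/15 = -4.4441821120
Gap between inputs: 4.092e-02; correction applied: +0.0027281819.

-4.444182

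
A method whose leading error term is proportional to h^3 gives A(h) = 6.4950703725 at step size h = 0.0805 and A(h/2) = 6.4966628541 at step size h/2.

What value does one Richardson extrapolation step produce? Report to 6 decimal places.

6.496890

With r = 3 the leading error scales as h^3, so the weight is 2^3 = 8.
A(h/2) − A(h) = 6.4966628541 − 6.4950703725 = 0.0015924816
Correction (A(h/2) − A(h))/(8 − 1) = 0.0015924816/7 = 0.0002274974
R = 6.4966628541 + 0.0002274974 = 6.4968903515
Shift from A(h/2): +0.0002274974.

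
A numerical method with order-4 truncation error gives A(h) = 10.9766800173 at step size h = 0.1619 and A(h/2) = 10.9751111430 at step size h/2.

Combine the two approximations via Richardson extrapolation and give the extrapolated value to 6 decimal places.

Leading term ∝ h^4; use weight 16 = 2^4.
2^4 × A(h/2) = 175.6017782880; minus A(h) gives 164.6250982707.
Denominator 16 − 1 = 15.
(16 × 10.9751111430 − 10.9766800173)/(16 − 1) = 10.9750065514

10.975007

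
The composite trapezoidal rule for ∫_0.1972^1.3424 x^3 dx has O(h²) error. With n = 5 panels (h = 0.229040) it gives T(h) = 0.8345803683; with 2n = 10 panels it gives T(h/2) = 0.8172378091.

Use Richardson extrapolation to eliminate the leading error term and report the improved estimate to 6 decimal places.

The method has order 2: 2^2 = 4.
4×0.8172378091 = 3.2689512364; subtract 0.8345803683 → 2.4343708681
Extrapolated: 2.4343708681 / 3 = 0.8114569560
Correction |R − A(h/2)| = 5.781e-03; gap |A(h/2) − A(h)| = 1.734e-02.

0.811457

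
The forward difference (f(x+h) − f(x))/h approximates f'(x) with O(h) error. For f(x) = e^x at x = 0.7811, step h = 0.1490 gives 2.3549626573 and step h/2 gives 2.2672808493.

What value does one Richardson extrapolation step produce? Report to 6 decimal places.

Method order is 1; weight 2^1 = 2.
2 × 2.2672808493 = 4.5345616986; 4.5345616986 − 2.3549626573 = 2.1795990413
Divide by 2^1 − 1 = 1.
(2 × 2.2672808493 − 2.3549626573)/(2 − 1) = 2.1795990413
Gap between inputs: 8.768e-02; correction applied: −0.0876818080.

2.179599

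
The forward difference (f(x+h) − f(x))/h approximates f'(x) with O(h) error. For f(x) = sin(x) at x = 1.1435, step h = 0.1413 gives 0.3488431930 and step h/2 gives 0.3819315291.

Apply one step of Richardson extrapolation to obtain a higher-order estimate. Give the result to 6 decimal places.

0.415020

Leading term ∝ h^1; use weight 2 = 2^1.
2 × 0.3819315291 = 0.7638630582; 0.7638630582 − 0.3488431930 = 0.4150198652
(2 × 0.3819315291 − 0.3488431930)/(2 − 1) = 0.4150198652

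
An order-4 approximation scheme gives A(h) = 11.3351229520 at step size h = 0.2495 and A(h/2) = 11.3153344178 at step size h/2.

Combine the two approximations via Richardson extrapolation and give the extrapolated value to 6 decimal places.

Method order is 4; weight 2^4 = 16.
16 × 11.3153344178 = 181.0453506848; subtract 11.3351229520 → 169.7102277328
(16 × 11.3153344178 − 11.3351229520)/(16 − 1) = 11.3140151822
Gap between inputs: 1.979e-02; correction applied: −0.0013192356.

11.314015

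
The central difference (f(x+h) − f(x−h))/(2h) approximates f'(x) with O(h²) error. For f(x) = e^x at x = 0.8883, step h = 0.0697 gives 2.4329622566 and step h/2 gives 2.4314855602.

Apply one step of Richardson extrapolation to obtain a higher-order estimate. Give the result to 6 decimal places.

2.430993

Leading term ∝ h^2; use weight 4 = 2^2.
Difference of the inputs: 2.4314855602 − 2.4329622566 = -0.0014766964
Correction (A(h/2) − A(h))/(4 − 1) = (-0.0014766964)/3 = -0.0004922321
R = 2.4314855602 − 0.0004922321 = 2.4309933281
Gap between inputs: 1.477e-03; correction applied: −0.0004922321.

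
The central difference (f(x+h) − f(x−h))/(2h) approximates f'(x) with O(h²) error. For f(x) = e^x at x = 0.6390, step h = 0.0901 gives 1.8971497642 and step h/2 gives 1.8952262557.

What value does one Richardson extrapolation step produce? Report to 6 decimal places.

Order 2 gives 2^r = 4 and 2^r − 1 = 3.
4×1.8952262557 = 7.5809050228; subtract 1.8971497642 → 5.6837552586
Extrapolated: 5.6837552586 / 3 = 1.8945850862

1.894585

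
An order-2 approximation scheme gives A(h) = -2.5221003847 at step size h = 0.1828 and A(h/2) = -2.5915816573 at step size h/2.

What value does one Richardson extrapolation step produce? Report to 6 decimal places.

-2.614742

Method order is 2; weight 2^2 = 4.
4·(-2.5915816573) = -10.3663266292; (-10.3663266292) − (-2.5221003847) = -7.8442262445
(-7.8442262445) ÷ 3 = -2.6147420815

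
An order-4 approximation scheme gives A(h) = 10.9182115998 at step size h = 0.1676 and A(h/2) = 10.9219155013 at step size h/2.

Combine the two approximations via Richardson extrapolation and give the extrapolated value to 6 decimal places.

Error is O(h^4); halving h shrinks it by 2^4 = 16.
Difference of the inputs: 10.9219155013 − 10.9182115998 = 0.0037039015
Divide by 2^4 − 1 = 15: 0.0037039015/15 = 0.0002469268
R = A(h/2) + (A(h/2) − A(h))/15 = 10.9219155013 + 0.0002469268 = 10.9221624281

10.922162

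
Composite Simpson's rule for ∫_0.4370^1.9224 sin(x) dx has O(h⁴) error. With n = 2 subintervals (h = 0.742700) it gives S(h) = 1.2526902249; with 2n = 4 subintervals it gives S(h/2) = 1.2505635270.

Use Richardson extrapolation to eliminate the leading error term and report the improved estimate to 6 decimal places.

1.250422

Order 4 gives 2^r = 16 and 2^r − 1 = 15.
Difference of the inputs: 1.2505635270 − 1.2526902249 = -0.0021266979
Divide by 2^4 − 1 = 15: (-0.0021266979)/15 = -0.0001417799
R = A(h/2) + (A(h/2) − A(h))/15 = 1.2505635270 − 0.0001417799 = 1.2504217471
Correction |R − A(h/2)| = 1.418e-04; gap |A(h/2) − A(h)| = 2.127e-03.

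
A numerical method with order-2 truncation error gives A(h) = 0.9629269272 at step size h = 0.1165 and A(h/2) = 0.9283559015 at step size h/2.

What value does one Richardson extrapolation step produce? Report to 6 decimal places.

r = 2, so 2^r = 4.
2^2*A(h/2) = 3.7134236060; minus A(h) gives 2.7504966788.
(4*0.9283559015 − 0.9629269272)/(4 − 1) = 0.9168322263
Gap between inputs: 3.457e-02; correction applied: −0.0115236752.

0.916832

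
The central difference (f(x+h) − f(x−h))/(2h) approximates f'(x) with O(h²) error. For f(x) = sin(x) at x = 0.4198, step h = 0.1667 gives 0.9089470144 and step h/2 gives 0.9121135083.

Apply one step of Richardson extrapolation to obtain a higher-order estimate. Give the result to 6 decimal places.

Error is O(h^2); halving h shrinks it by 2^2 = 4.
2^2·A(h/2) = 3.6484540332; minus A(h) gives 2.7395070188.
2.7395070188 ÷ 3 = 0.9131690063

0.913169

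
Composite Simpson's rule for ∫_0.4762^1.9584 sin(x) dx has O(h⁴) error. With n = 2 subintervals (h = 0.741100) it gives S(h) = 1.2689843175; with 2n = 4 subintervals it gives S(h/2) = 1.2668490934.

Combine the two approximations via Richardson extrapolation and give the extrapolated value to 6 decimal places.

With r = 4 the leading error scales as h^4, so the weight is 2^4 = 16.
A(h/2) − A(h) = 1.2668490934 − 1.2689843175 = -0.0021352241
Divide by 2^4 − 1 = 15: (-0.0021352241)/15 = -0.0001423483
R = A(h/2) + (A(h/2) − A(h))/15 = 1.2668490934 − 0.0001423483 = 1.2667067451
Correction |R − A(h/2)| = 1.423e-04; gap |A(h/2) − A(h)| = 2.135e-03.

1.266707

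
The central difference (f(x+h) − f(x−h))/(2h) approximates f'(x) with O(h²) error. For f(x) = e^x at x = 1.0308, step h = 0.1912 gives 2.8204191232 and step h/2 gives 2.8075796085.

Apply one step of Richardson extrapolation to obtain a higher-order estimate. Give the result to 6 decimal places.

The method has order 2: 2^2 = 4.
Top: 4(2.8075796085) − (2.8204191232) = 8.4098993108
Divide by 2^2 − 1 = 3.
(4·2.8075796085 − 2.8204191232)/(4 − 1) = 2.8032997703

2.803300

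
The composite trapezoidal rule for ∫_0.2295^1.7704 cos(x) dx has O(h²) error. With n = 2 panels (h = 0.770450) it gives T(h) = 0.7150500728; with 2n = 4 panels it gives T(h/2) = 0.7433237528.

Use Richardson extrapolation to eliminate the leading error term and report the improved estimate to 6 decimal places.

0.752748

Order 2 gives 2^r = 4 and 2^r − 1 = 3.
Numerator 4 × A(h/2) − A(h) = 4 × 0.7433237528 − 0.7150500728 = 2.2582449384
Denominator 4 − 1 = 3.
2.2582449384 ÷ 3 = 0.7527483128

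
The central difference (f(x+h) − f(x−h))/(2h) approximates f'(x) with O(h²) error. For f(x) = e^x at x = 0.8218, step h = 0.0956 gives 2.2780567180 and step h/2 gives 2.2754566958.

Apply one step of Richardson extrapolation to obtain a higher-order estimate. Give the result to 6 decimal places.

2.274590

Method order is 2; weight 2^2 = 4.
2^2·A(h/2) = 9.1018267832; minus A(h) gives 6.8237700652.
Divide by 2^2 − 1 = 3.
R = 6.8237700652/3 = 2.2745900217
Shift from A(h/2): −0.0008666741.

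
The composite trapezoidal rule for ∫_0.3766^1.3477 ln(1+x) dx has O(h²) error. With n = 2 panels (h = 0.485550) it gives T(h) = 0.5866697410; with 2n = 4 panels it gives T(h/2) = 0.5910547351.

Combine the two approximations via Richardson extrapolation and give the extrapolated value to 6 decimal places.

Order 2 gives 2^r = 4 and 2^r − 1 = 3.
2^2×A(h/2) = 2.3642189404; minus A(h) gives 1.7775491994.
(4×0.5910547351 − 0.5866697410)/(4 − 1) = 0.5925163998

0.592516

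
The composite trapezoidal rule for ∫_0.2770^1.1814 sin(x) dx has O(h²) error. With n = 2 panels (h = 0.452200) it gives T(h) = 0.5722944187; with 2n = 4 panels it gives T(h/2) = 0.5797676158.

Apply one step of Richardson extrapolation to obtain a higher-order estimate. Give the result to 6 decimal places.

r = 2, so 2^r = 4.
4 × 0.5797676158 − 0.5722944187 = 1.7467760445
Divide by 2^2 − 1 = 3.
R = 1.7467760445/3 = 0.5822586815

0.582259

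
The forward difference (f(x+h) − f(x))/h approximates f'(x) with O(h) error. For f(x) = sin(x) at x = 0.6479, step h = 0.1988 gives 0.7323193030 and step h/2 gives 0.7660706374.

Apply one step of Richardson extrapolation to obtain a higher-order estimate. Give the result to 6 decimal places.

Error is O(h^1); halving h shrinks it by 2^1 = 2.
Weighted: 1.5321412748 − 0.7323193030 = 0.7998219718
(2*0.7660706374 − 0.7323193030)/(2 − 1) = 0.7998219718
Shift from A(h/2): +0.0337513344.

0.799822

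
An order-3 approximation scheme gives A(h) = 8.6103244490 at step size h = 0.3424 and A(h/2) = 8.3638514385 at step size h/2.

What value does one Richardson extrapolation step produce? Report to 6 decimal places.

Error is O(h^3); halving h shrinks it by 2^3 = 8.
8·8.3638514385 = 66.9108115080; subtract 8.6103244490 → 58.3004870590
R = 58.3004870590/7 = 8.3286410084

8.328641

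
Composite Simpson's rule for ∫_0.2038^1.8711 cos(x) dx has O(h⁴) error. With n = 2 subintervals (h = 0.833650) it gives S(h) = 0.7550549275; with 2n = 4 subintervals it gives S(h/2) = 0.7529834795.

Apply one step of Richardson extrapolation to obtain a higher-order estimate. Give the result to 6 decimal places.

With r = 4 the leading error scales as h^4, so the weight is 2^4 = 16.
Top: 16(0.7529834795) − (0.7550549275) = 11.2926807445
R = 11.2926807445/15 = 0.7528453830

0.752845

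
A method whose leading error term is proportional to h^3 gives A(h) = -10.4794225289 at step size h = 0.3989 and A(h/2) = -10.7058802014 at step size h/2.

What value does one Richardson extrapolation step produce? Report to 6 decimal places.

-10.738231

Leading term ∝ h^3; use weight 8 = 2^3.
8 × (-10.7058802014) = -85.6470416112; (-85.6470416112) − (-10.4794225289) = -75.1676190823
Divide by 2^3 − 1 = 7.
So the Richardson estimate is -10.7382312975.
Correction |R − A(h/2)| = 3.235e-02; gap |A(h/2) − A(h)| = 2.265e-01.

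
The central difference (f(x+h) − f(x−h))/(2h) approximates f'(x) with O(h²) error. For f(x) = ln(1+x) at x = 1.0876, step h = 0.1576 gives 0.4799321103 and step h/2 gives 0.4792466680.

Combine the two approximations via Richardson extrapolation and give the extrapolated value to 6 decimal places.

0.479018

Method order is 2; weight 2^2 = 4.
4 × 0.4792466680 = 1.9169866720; subtract 0.4799321103 → 1.4370545617
(4 × 0.4792466680 − 0.4799321103)/(4 − 1) = 0.4790181872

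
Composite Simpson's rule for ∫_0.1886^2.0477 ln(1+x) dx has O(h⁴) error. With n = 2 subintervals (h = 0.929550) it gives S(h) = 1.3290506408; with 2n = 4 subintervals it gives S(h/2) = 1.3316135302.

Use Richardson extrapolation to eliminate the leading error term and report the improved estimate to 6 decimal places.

Leading term ∝ h^4; use weight 16 = 2^4.
16×1.3316135302 − 1.3290506408 = 19.9767658424
Divide by 2^4 − 1 = 15.
Extrapolated: 19.9767658424 / 15 = 1.3317843895

1.331784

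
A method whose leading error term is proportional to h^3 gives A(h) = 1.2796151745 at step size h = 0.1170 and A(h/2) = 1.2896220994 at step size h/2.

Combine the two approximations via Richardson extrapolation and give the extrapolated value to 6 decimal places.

1.291052

Method order is 3; weight 2^3 = 8.
Numerator 8 × A(h/2) − A(h) = 8 × 1.2896220994 − 1.2796151745 = 9.0373616207
Denominator 8 − 1 = 7.
So the Richardson estimate is 1.2910516601.
Gap between inputs: 1.001e-02; correction applied: +0.0014295607.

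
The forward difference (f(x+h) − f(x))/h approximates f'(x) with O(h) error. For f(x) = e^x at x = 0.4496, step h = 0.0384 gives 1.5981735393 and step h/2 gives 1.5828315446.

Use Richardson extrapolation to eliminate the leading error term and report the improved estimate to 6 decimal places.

1.567490

Method order is 1; weight 2^1 = 2.
Weighted: 3.1656630892 − 1.5981735393 = 1.5674895499
R = 1.5674895499/1 = 1.5674895499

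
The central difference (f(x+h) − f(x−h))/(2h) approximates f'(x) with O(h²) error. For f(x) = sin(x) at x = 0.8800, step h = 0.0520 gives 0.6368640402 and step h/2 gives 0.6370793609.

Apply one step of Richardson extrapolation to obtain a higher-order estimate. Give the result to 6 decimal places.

0.637151

Error is O(h^2); halving h shrinks it by 2^2 = 4.
4·0.6370793609 = 2.5483174436; subtract 0.6368640402 → 1.9114534034
1.9114534034 ÷ 3 = 0.6371511345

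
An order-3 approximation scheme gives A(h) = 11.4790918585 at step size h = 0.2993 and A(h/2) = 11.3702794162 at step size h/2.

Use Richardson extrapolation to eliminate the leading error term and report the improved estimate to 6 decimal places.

11.354735

Error is O(h^3); halving h shrinks it by 2^3 = 8.
A(h/2) − A(h) = 11.3702794162 − 11.4790918585 = -0.1088124423
Correction (A(h/2) − A(h))/(8 − 1) = (-0.1088124423)/7 = -0.0155446346
R = 11.3702794162 − 0.0155446346 = 11.3547347816
Shift from A(h/2): −0.0155446346.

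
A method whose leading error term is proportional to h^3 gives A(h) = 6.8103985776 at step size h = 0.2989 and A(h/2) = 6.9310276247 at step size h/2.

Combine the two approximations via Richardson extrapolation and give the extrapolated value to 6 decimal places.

The method has order 3: 2^3 = 8.
8*6.9310276247 − 6.8103985776 = 48.6378224200
Divide by 2^3 − 1 = 7.
Extrapolated: 48.6378224200 / 7 = 6.9482603457
Shift from A(h/2): +0.0172327210.

6.948260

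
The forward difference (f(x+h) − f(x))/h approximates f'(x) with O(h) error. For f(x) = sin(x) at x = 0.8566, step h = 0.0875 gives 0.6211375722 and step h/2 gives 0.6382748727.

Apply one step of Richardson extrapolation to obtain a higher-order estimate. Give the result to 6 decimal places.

Method order is 1; weight 2^1 = 2.
A(h/2) − A(h) = 0.6382748727 − 0.6211375722 = 0.0171373005
Correction (A(h/2) − A(h))/(2 − 1) = 0.0171373005/1 = 0.0171373005
R = A(h/2) + (A(h/2) − A(h))/1 = 0.6382748727 + 0.0171373005 = 0.6554121732
Gap between inputs: 1.714e-02; correction applied: +0.0171373005.

0.655412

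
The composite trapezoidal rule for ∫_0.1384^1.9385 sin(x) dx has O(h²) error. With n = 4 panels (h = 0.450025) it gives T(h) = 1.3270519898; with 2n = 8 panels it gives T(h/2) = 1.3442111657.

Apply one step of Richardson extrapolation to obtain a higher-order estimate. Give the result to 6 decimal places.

With r = 2 the leading error scales as h^2, so the weight is 2^2 = 4.
4×1.3442111657 = 5.3768446628; 5.3768446628 − 1.3270519898 = 4.0497926730
Divide by 2^2 − 1 = 3.
R = 4.0497926730/3 = 1.3499308910

1.349931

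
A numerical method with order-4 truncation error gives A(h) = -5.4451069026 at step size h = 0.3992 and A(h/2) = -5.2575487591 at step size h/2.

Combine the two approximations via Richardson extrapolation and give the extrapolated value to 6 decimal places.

Error is O(h^4); halving h shrinks it by 2^4 = 16.
Numerator 16*A(h/2) − A(h) = 16*(-5.2575487591) − (-5.4451069026) = -78.6756732430
(16*(-5.2575487591) − (-5.4451069026))/(16 − 1) = -5.2450448829
Correction |R − A(h/2)| = 1.250e-02; gap |A(h/2) − A(h)| = 1.876e-01.

-5.245045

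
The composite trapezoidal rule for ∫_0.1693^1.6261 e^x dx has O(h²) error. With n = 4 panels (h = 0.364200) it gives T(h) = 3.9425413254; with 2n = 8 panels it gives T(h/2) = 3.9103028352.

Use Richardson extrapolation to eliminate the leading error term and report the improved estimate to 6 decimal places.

Error is O(h^2); halving h shrinks it by 2^2 = 4.
4 × 3.9103028352 = 15.6412113408; 15.6412113408 − 3.9425413254 = 11.6986700154
11.6986700154 ÷ 3 = 3.8995566718
Correction |R − A(h/2)| = 1.075e-02; gap |A(h/2) − A(h)| = 3.224e-02.

3.899557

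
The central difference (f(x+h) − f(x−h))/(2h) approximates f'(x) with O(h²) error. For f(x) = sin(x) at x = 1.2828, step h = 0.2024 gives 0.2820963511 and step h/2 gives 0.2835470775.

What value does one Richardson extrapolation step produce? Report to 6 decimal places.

0.284031

The method has order 2: 2^2 = 4.
4 × 0.2835470775 = 1.1341883100; 1.1341883100 − 0.2820963511 = 0.8520919589
Divide by 2^2 − 1 = 3.
0.8520919589 ÷ 3 = 0.2840306530
Correction |R − A(h/2)| = 4.836e-04; gap |A(h/2) − A(h)| = 1.451e-03.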